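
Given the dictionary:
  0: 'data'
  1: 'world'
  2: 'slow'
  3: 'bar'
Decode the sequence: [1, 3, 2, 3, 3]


Look up each index in the dictionary:
  1 -> 'world'
  3 -> 'bar'
  2 -> 'slow'
  3 -> 'bar'
  3 -> 'bar'

Decoded: "world bar slow bar bar"


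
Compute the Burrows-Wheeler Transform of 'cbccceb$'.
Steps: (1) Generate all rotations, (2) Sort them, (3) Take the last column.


Rotations (sorted):
  0: $cbccceb -> last char: b
  1: b$cbccce -> last char: e
  2: bccceb$c -> last char: c
  3: cbccceb$ -> last char: $
  4: ccceb$cb -> last char: b
  5: cceb$cbc -> last char: c
  6: ceb$cbcc -> last char: c
  7: eb$cbccc -> last char: c


BWT = bec$bccc


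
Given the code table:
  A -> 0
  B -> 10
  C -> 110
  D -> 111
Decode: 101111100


Decoding:
10 -> B
111 -> D
110 -> C
0 -> A


Result: BDCA


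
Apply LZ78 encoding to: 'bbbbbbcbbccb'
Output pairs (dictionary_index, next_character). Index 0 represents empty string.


LZ78 encoding steps:
Dictionary: {0: ''}
Step 1: w='' (idx 0), next='b' -> output (0, 'b'), add 'b' as idx 1
Step 2: w='b' (idx 1), next='b' -> output (1, 'b'), add 'bb' as idx 2
Step 3: w='bb' (idx 2), next='b' -> output (2, 'b'), add 'bbb' as idx 3
Step 4: w='' (idx 0), next='c' -> output (0, 'c'), add 'c' as idx 4
Step 5: w='bb' (idx 2), next='c' -> output (2, 'c'), add 'bbc' as idx 5
Step 6: w='c' (idx 4), next='b' -> output (4, 'b'), add 'cb' as idx 6


Encoded: [(0, 'b'), (1, 'b'), (2, 'b'), (0, 'c'), (2, 'c'), (4, 'b')]


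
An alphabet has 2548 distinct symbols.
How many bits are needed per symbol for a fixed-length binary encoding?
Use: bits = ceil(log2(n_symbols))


log2(2548) = 11.3151
Bracket: 2^11 = 2048 < 2548 <= 2^12 = 4096
So ceil(log2(2548)) = 12

bits = ceil(log2(2548)) = ceil(11.3151) = 12 bits


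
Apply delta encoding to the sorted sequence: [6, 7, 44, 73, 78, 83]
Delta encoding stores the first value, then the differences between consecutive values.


First value: 6
Deltas:
  7 - 6 = 1
  44 - 7 = 37
  73 - 44 = 29
  78 - 73 = 5
  83 - 78 = 5


Delta encoded: [6, 1, 37, 29, 5, 5]


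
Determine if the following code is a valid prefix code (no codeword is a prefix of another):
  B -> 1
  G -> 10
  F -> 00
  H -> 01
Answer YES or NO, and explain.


Checking each pair (does one codeword prefix another?):
  B='1' vs G='10': prefix -- VIOLATION

NO -- this is NOT a valid prefix code. B (1) is a prefix of G (10).


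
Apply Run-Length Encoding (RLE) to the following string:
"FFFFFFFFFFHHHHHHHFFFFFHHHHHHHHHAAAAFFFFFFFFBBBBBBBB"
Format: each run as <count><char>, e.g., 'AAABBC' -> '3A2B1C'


Scanning runs left to right:
  i=0: run of 'F' x 10 -> '10F'
  i=10: run of 'H' x 7 -> '7H'
  i=17: run of 'F' x 5 -> '5F'
  i=22: run of 'H' x 9 -> '9H'
  i=31: run of 'A' x 4 -> '4A'
  i=35: run of 'F' x 8 -> '8F'
  i=43: run of 'B' x 8 -> '8B'

RLE = 10F7H5F9H4A8F8B


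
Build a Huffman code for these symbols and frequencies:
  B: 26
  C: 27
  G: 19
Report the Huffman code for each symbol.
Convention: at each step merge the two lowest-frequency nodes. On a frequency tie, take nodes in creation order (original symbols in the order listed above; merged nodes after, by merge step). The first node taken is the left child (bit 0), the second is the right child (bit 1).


Huffman tree construction:
Step 1: Merge G(19) + B(26) = 45
Step 2: Merge C(27) + (G+B)(45) = 72
Read each symbol's code off the tree from the root (left child = 0, right child = 1).

Codes:
  B: 11 (length 2)
  C: 0 (length 1)
  G: 10 (length 2)
Average code length: 117/72 = 1.6250 bits/symbol


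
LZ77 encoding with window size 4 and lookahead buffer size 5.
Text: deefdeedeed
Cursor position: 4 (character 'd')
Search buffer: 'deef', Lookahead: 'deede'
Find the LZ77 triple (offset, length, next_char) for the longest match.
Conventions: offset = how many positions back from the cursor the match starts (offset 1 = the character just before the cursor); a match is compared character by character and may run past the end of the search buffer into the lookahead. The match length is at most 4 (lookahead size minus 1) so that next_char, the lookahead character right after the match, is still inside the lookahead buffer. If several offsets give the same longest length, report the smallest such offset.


Try each offset into the search buffer:
  offset=1 (pos 3, char 'f'): match length 0
  offset=2 (pos 2, char 'e'): match length 0
  offset=3 (pos 1, char 'e'): match length 0
  offset=4 (pos 0, char 'd'): match length 3
Longest match has length 3 at offset 4.
next_char = character at position 4 + 3 = 7 -> 'd'

Best match: offset=4, length=3 (matching 'dee' starting at position 0)
LZ77 triple: (4, 3, 'd')


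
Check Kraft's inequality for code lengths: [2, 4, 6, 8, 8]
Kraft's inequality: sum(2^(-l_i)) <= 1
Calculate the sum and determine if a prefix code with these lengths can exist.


Sum = 2^(-2) + 2^(-4) + 2^(-6) + 2^(-8) + 2^(-8)
    = 0.25 + 0.0625 + 0.015625 + 0.00390625 + 0.00390625
    = 86/256 = 0.3359375
Since 0.3359375 <= 1, Kraft's inequality IS satisfied.
A prefix code with these lengths CAN exist.

Kraft sum = 0.3359375. Satisfied.


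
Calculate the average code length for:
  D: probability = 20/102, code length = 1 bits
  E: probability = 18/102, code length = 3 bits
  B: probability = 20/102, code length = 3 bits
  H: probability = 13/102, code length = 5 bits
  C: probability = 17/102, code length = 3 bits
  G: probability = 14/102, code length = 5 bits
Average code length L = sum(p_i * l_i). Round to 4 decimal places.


Weighted contributions p_i * l_i:
  D: (20/102) * 1 = 20/102
  E: (18/102) * 3 = 54/102
  B: (20/102) * 3 = 60/102
  H: (13/102) * 5 = 65/102
  C: (17/102) * 3 = 51/102
  G: (14/102) * 5 = 70/102
Sum = (20 + 54 + 60 + 65 + 51 + 70)/102 = 320/102

L = 320/102 = 3.1373 bits/symbol


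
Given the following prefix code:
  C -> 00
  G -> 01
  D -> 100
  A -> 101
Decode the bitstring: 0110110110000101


Decoding step by step:
Bits 01 -> G
Bits 101 -> A
Bits 101 -> A
Bits 100 -> D
Bits 00 -> C
Bits 101 -> A


Decoded message: GAADCA


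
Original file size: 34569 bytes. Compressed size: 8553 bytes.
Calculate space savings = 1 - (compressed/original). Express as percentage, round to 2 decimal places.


ratio = compressed/original = 8553/34569 = 0.247418
savings = 1 - ratio = 1 - 0.247418 = 0.752582
as a percentage: 0.752582 * 100 = 75.26%

Space savings = 1 - 8553/34569 = 75.26%


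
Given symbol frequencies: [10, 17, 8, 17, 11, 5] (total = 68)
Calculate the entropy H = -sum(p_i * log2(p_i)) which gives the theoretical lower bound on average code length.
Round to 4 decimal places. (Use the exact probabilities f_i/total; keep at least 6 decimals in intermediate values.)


Per-symbol terms -p_i * log2(p_i) with p_i = f_i/68:
  p = 10/68 = 0.147059: log2(p) = -2.765535, -p*log2(p) = 0.406696
  p = 17/68 = 0.250000: log2(p) = -2.000000, -p*log2(p) = 0.500000
  p = 8/68 = 0.117647: log2(p) = -3.087463, -p*log2(p) = 0.363231
  p = 17/68 = 0.250000: log2(p) = -2.000000, -p*log2(p) = 0.500000
  p = 11/68 = 0.161765: log2(p) = -2.628031, -p*log2(p) = 0.425123
  p = 5/68 = 0.073529: log2(p) = -3.765535, -p*log2(p) = 0.276878
H = 0.406696 + 0.500000 + 0.363231 + 0.500000 + 0.425123 + 0.276878 = 2.471928

H = 2.4719 bits/symbol


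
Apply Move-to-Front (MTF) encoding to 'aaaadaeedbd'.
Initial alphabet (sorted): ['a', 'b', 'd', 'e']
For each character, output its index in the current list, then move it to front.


MTF encoding:
'a': index 0 in ['a', 'b', 'd', 'e'] -> ['a', 'b', 'd', 'e']
'a': index 0 in ['a', 'b', 'd', 'e'] -> ['a', 'b', 'd', 'e']
'a': index 0 in ['a', 'b', 'd', 'e'] -> ['a', 'b', 'd', 'e']
'a': index 0 in ['a', 'b', 'd', 'e'] -> ['a', 'b', 'd', 'e']
'd': index 2 in ['a', 'b', 'd', 'e'] -> ['d', 'a', 'b', 'e']
'a': index 1 in ['d', 'a', 'b', 'e'] -> ['a', 'd', 'b', 'e']
'e': index 3 in ['a', 'd', 'b', 'e'] -> ['e', 'a', 'd', 'b']
'e': index 0 in ['e', 'a', 'd', 'b'] -> ['e', 'a', 'd', 'b']
'd': index 2 in ['e', 'a', 'd', 'b'] -> ['d', 'e', 'a', 'b']
'b': index 3 in ['d', 'e', 'a', 'b'] -> ['b', 'd', 'e', 'a']
'd': index 1 in ['b', 'd', 'e', 'a'] -> ['d', 'b', 'e', 'a']


Output: [0, 0, 0, 0, 2, 1, 3, 0, 2, 3, 1]


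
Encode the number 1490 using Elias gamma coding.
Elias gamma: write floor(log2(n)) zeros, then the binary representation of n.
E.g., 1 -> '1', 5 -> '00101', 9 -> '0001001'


num_bits = floor(log2(1490)) + 1 = 11
leading_zeros = num_bits - 1 = 10
binary(1490) = 10111010010

Elias gamma(1490) = '0000000000' + '10111010010' = 000000000010111010010 (21 bits)


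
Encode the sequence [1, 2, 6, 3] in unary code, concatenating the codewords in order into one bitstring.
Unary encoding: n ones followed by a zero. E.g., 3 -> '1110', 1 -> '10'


Encode each number as n ones followed by a terminating 0:
  1 -> 10 (2 bits)
  2 -> 110 (3 bits)
  6 -> 1111110 (7 bits)
  3 -> 1110 (4 bits)
Total length = 2 + 3 + 7 + 4 = 16 bits.

Unary([1, 2, 6, 3]) = 1011011111101110 (16 bits)


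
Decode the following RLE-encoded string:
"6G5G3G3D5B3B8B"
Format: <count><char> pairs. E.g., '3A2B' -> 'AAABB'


Expanding each <count><char> pair:
  6G -> 'GGGGGG'
  5G -> 'GGGGG'
  3G -> 'GGG'
  3D -> 'DDD'
  5B -> 'BBBBB'
  3B -> 'BBB'
  8B -> 'BBBBBBBB'

Decoded = GGGGGGGGGGGGGGDDDBBBBBBBBBBBBBBBB


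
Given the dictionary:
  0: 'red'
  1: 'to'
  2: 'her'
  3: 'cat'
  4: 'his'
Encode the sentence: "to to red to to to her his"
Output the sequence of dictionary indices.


Look up each word in the dictionary:
  'to' -> 1
  'to' -> 1
  'red' -> 0
  'to' -> 1
  'to' -> 1
  'to' -> 1
  'her' -> 2
  'his' -> 4

Encoded: [1, 1, 0, 1, 1, 1, 2, 4]


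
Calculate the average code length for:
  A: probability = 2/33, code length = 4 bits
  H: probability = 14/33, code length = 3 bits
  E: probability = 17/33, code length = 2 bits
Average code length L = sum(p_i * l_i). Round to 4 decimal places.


Weighted contributions p_i * l_i:
  A: (2/33) * 4 = 8/33
  H: (14/33) * 3 = 42/33
  E: (17/33) * 2 = 34/33
Sum = (8 + 42 + 34)/33 = 84/33

L = 84/33 = 2.5455 bits/symbol


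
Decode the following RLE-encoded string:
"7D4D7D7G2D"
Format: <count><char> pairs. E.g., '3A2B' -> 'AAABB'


Expanding each <count><char> pair:
  7D -> 'DDDDDDD'
  4D -> 'DDDD'
  7D -> 'DDDDDDD'
  7G -> 'GGGGGGG'
  2D -> 'DD'

Decoded = DDDDDDDDDDDDDDDDDDGGGGGGGDD


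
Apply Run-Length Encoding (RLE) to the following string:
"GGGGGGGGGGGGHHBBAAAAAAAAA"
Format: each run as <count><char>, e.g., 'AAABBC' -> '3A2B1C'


Scanning runs left to right:
  i=0: run of 'G' x 12 -> '12G'
  i=12: run of 'H' x 2 -> '2H'
  i=14: run of 'B' x 2 -> '2B'
  i=16: run of 'A' x 9 -> '9A'

RLE = 12G2H2B9A


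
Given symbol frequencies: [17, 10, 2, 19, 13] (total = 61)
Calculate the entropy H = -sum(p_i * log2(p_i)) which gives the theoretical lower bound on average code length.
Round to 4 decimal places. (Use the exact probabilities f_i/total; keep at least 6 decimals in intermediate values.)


Per-symbol terms -p_i * log2(p_i) with p_i = f_i/61:
  p = 17/61 = 0.278689: log2(p) = -1.843274, -p*log2(p) = 0.513699
  p = 10/61 = 0.163934: log2(p) = -2.608809, -p*log2(p) = 0.427674
  p = 2/61 = 0.032787: log2(p) = -4.930737, -p*log2(p) = 0.161664
  p = 19/61 = 0.311475: log2(p) = -1.682810, -p*log2(p) = 0.524154
  p = 13/61 = 0.213115: log2(p) = -2.230298, -p*log2(p) = 0.475309
H = 0.513699 + 0.427674 + 0.161664 + 0.524154 + 0.475309 = 2.102500

H = 2.1025 bits/symbol


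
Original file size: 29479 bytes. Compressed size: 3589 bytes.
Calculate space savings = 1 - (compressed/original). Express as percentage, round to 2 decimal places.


ratio = compressed/original = 3589/29479 = 0.121748
savings = 1 - ratio = 1 - 0.121748 = 0.878252
as a percentage: 0.878252 * 100 = 87.83%

Space savings = 1 - 3589/29479 = 87.83%


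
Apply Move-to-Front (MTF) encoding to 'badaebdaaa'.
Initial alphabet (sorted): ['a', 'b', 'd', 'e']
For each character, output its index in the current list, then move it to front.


MTF encoding:
'b': index 1 in ['a', 'b', 'd', 'e'] -> ['b', 'a', 'd', 'e']
'a': index 1 in ['b', 'a', 'd', 'e'] -> ['a', 'b', 'd', 'e']
'd': index 2 in ['a', 'b', 'd', 'e'] -> ['d', 'a', 'b', 'e']
'a': index 1 in ['d', 'a', 'b', 'e'] -> ['a', 'd', 'b', 'e']
'e': index 3 in ['a', 'd', 'b', 'e'] -> ['e', 'a', 'd', 'b']
'b': index 3 in ['e', 'a', 'd', 'b'] -> ['b', 'e', 'a', 'd']
'd': index 3 in ['b', 'e', 'a', 'd'] -> ['d', 'b', 'e', 'a']
'a': index 3 in ['d', 'b', 'e', 'a'] -> ['a', 'd', 'b', 'e']
'a': index 0 in ['a', 'd', 'b', 'e'] -> ['a', 'd', 'b', 'e']
'a': index 0 in ['a', 'd', 'b', 'e'] -> ['a', 'd', 'b', 'e']


Output: [1, 1, 2, 1, 3, 3, 3, 3, 0, 0]


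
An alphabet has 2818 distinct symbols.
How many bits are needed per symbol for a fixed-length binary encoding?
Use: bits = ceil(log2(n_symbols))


log2(2818) = 11.4605
Bracket: 2^11 = 2048 < 2818 <= 2^12 = 4096
So ceil(log2(2818)) = 12

bits = ceil(log2(2818)) = ceil(11.4605) = 12 bits


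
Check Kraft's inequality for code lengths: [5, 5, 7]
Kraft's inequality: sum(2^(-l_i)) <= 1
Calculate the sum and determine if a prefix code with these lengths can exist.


Sum = 2^(-5) + 2^(-5) + 2^(-7)
    = 0.03125 + 0.03125 + 0.0078125
    = 9/128 = 0.0703125
Since 0.0703125 <= 1, Kraft's inequality IS satisfied.
A prefix code with these lengths CAN exist.

Kraft sum = 0.0703125. Satisfied.


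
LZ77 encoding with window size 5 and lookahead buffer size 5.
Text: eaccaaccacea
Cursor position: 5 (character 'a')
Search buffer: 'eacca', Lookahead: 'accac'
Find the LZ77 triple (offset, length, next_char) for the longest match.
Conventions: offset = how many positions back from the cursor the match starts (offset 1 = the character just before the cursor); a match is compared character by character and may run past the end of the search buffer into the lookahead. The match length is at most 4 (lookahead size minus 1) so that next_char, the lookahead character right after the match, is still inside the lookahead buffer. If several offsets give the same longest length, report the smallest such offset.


Try each offset into the search buffer:
  offset=1 (pos 4, char 'a'): match length 1
  offset=2 (pos 3, char 'c'): match length 0
  offset=3 (pos 2, char 'c'): match length 0
  offset=4 (pos 1, char 'a'): match length 4
  offset=5 (pos 0, char 'e'): match length 0
Longest match has length 4 at offset 4.
next_char = character at position 5 + 4 = 9 -> 'c'

Best match: offset=4, length=4 (matching 'acca' starting at position 1)
LZ77 triple: (4, 4, 'c')


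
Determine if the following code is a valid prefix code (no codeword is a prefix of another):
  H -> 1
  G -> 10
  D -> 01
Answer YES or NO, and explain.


Checking each pair (does one codeword prefix another?):
  H='1' vs G='10': prefix -- VIOLATION

NO -- this is NOT a valid prefix code. H (1) is a prefix of G (10).


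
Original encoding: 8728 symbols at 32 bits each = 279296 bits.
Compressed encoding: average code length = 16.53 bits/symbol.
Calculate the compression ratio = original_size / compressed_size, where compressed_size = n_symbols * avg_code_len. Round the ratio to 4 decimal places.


original_size = n_symbols * orig_bits = 8728 * 32 = 279296 bits
compressed_size = n_symbols * avg_code_len = 8728 * 16.53 = 144273.84 bits
ratio = original_size / compressed_size = 279296 / 144273.84 = 1.9359

Compression ratio = 1.9359


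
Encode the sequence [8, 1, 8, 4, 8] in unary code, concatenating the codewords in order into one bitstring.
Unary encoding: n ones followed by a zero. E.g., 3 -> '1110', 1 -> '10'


Encode each number as n ones followed by a terminating 0:
  8 -> 111111110 (9 bits)
  1 -> 10 (2 bits)
  8 -> 111111110 (9 bits)
  4 -> 11110 (5 bits)
  8 -> 111111110 (9 bits)
Total length = 9 + 2 + 9 + 5 + 9 = 34 bits.

Unary([8, 1, 8, 4, 8]) = 1111111101011111111011110111111110 (34 bits)


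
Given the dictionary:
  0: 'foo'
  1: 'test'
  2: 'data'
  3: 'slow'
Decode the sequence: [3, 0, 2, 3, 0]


Look up each index in the dictionary:
  3 -> 'slow'
  0 -> 'foo'
  2 -> 'data'
  3 -> 'slow'
  0 -> 'foo'

Decoded: "slow foo data slow foo"


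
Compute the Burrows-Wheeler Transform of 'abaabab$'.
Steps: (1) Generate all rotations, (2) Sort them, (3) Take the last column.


Rotations (sorted):
  0: $abaabab -> last char: b
  1: aabab$ab -> last char: b
  2: ab$abaab -> last char: b
  3: abaabab$ -> last char: $
  4: abab$aba -> last char: a
  5: b$abaaba -> last char: a
  6: baabab$a -> last char: a
  7: bab$abaa -> last char: a


BWT = bbb$aaaa


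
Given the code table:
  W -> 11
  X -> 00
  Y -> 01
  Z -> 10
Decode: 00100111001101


Decoding:
00 -> X
10 -> Z
01 -> Y
11 -> W
00 -> X
11 -> W
01 -> Y


Result: XZYWXWY


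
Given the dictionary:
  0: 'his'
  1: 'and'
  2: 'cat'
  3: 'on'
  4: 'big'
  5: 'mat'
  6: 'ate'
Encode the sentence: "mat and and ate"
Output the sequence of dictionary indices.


Look up each word in the dictionary:
  'mat' -> 5
  'and' -> 1
  'and' -> 1
  'ate' -> 6

Encoded: [5, 1, 1, 6]


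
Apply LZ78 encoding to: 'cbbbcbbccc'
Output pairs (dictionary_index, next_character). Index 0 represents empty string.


LZ78 encoding steps:
Dictionary: {0: ''}
Step 1: w='' (idx 0), next='c' -> output (0, 'c'), add 'c' as idx 1
Step 2: w='' (idx 0), next='b' -> output (0, 'b'), add 'b' as idx 2
Step 3: w='b' (idx 2), next='b' -> output (2, 'b'), add 'bb' as idx 3
Step 4: w='c' (idx 1), next='b' -> output (1, 'b'), add 'cb' as idx 4
Step 5: w='b' (idx 2), next='c' -> output (2, 'c'), add 'bc' as idx 5
Step 6: w='c' (idx 1), next='c' -> output (1, 'c'), add 'cc' as idx 6


Encoded: [(0, 'c'), (0, 'b'), (2, 'b'), (1, 'b'), (2, 'c'), (1, 'c')]


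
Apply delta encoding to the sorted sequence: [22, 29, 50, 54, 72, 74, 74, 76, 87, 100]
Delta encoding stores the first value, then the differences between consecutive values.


First value: 22
Deltas:
  29 - 22 = 7
  50 - 29 = 21
  54 - 50 = 4
  72 - 54 = 18
  74 - 72 = 2
  74 - 74 = 0
  76 - 74 = 2
  87 - 76 = 11
  100 - 87 = 13


Delta encoded: [22, 7, 21, 4, 18, 2, 0, 2, 11, 13]


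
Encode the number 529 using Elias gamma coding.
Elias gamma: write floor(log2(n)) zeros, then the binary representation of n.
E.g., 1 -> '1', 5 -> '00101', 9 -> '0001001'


num_bits = floor(log2(529)) + 1 = 10
leading_zeros = num_bits - 1 = 9
binary(529) = 1000010001

Elias gamma(529) = '000000000' + '1000010001' = 0000000001000010001 (19 bits)


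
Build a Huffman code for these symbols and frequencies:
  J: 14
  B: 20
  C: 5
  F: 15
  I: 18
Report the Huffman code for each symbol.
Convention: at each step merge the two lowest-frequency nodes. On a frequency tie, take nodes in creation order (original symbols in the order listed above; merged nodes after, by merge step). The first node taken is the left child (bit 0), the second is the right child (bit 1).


Huffman tree construction:
Step 1: Merge C(5) + J(14) = 19
Step 2: Merge F(15) + I(18) = 33
Step 3: Merge (C+J)(19) + B(20) = 39
Step 4: Merge (F+I)(33) + ((C+J)+B)(39) = 72
Read each symbol's code off the tree from the root (left child = 0, right child = 1).

Codes:
  J: 101 (length 3)
  B: 11 (length 2)
  C: 100 (length 3)
  F: 00 (length 2)
  I: 01 (length 2)
Average code length: 163/72 = 2.2639 bits/symbol


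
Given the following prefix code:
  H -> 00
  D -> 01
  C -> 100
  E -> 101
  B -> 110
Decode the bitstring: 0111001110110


Decoding step by step:
Bits 01 -> D
Bits 110 -> B
Bits 01 -> D
Bits 110 -> B
Bits 110 -> B


Decoded message: DBDBB


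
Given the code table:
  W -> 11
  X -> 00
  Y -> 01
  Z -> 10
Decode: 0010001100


Decoding:
00 -> X
10 -> Z
00 -> X
11 -> W
00 -> X


Result: XZXWX


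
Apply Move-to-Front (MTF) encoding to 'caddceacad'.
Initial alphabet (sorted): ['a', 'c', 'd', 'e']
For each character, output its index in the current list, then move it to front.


MTF encoding:
'c': index 1 in ['a', 'c', 'd', 'e'] -> ['c', 'a', 'd', 'e']
'a': index 1 in ['c', 'a', 'd', 'e'] -> ['a', 'c', 'd', 'e']
'd': index 2 in ['a', 'c', 'd', 'e'] -> ['d', 'a', 'c', 'e']
'd': index 0 in ['d', 'a', 'c', 'e'] -> ['d', 'a', 'c', 'e']
'c': index 2 in ['d', 'a', 'c', 'e'] -> ['c', 'd', 'a', 'e']
'e': index 3 in ['c', 'd', 'a', 'e'] -> ['e', 'c', 'd', 'a']
'a': index 3 in ['e', 'c', 'd', 'a'] -> ['a', 'e', 'c', 'd']
'c': index 2 in ['a', 'e', 'c', 'd'] -> ['c', 'a', 'e', 'd']
'a': index 1 in ['c', 'a', 'e', 'd'] -> ['a', 'c', 'e', 'd']
'd': index 3 in ['a', 'c', 'e', 'd'] -> ['d', 'a', 'c', 'e']


Output: [1, 1, 2, 0, 2, 3, 3, 2, 1, 3]


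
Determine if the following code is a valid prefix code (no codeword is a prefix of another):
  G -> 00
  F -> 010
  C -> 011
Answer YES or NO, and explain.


Checking each pair (does one codeword prefix another?):
  G='00' vs F='010': no prefix
  G='00' vs C='011': no prefix
  F='010' vs G='00': no prefix
  F='010' vs C='011': no prefix
  C='011' vs G='00': no prefix
  C='011' vs F='010': no prefix
No violation found over all pairs.

YES -- this is a valid prefix code. No codeword is a prefix of any other codeword.


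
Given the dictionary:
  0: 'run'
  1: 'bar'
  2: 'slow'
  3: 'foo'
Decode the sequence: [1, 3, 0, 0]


Look up each index in the dictionary:
  1 -> 'bar'
  3 -> 'foo'
  0 -> 'run'
  0 -> 'run'

Decoded: "bar foo run run"


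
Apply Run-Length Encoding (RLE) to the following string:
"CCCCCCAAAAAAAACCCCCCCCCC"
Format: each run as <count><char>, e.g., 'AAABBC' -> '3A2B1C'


Scanning runs left to right:
  i=0: run of 'C' x 6 -> '6C'
  i=6: run of 'A' x 8 -> '8A'
  i=14: run of 'C' x 10 -> '10C'

RLE = 6C8A10C


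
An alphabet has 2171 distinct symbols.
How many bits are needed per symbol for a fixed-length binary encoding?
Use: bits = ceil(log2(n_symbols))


log2(2171) = 11.0841
Bracket: 2^11 = 2048 < 2171 <= 2^12 = 4096
So ceil(log2(2171)) = 12

bits = ceil(log2(2171)) = ceil(11.0841) = 12 bits


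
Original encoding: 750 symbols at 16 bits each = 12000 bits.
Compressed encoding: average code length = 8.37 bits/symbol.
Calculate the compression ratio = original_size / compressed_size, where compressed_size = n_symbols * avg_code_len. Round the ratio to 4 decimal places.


original_size = n_symbols * orig_bits = 750 * 16 = 12000 bits
compressed_size = n_symbols * avg_code_len = 750 * 8.37 = 6277.5 bits
ratio = original_size / compressed_size = 12000 / 6277.5 = 1.9116

Compression ratio = 1.9116


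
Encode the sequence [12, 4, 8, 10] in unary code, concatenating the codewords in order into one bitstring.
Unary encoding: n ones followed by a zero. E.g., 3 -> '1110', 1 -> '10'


Encode each number as n ones followed by a terminating 0:
  12 -> 1111111111110 (13 bits)
  4 -> 11110 (5 bits)
  8 -> 111111110 (9 bits)
  10 -> 11111111110 (11 bits)
Total length = 13 + 5 + 9 + 11 = 38 bits.

Unary([12, 4, 8, 10]) = 11111111111101111011111111011111111110 (38 bits)


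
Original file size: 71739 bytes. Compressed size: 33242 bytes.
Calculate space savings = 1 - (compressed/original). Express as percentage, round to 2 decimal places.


ratio = compressed/original = 33242/71739 = 0.463374
savings = 1 - ratio = 1 - 0.463374 = 0.536626
as a percentage: 0.536626 * 100 = 53.66%

Space savings = 1 - 33242/71739 = 53.66%


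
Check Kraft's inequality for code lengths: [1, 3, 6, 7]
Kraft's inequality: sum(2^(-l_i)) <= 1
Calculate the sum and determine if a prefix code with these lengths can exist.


Sum = 2^(-1) + 2^(-3) + 2^(-6) + 2^(-7)
    = 0.5 + 0.125 + 0.015625 + 0.0078125
    = 83/128 = 0.6484375
Since 0.6484375 <= 1, Kraft's inequality IS satisfied.
A prefix code with these lengths CAN exist.

Kraft sum = 0.6484375. Satisfied.


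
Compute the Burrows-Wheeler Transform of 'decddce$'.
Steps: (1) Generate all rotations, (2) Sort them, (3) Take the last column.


Rotations (sorted):
  0: $decddce -> last char: e
  1: cddce$de -> last char: e
  2: ce$decdd -> last char: d
  3: dce$decd -> last char: d
  4: ddce$dec -> last char: c
  5: decddce$ -> last char: $
  6: e$decddc -> last char: c
  7: ecddce$d -> last char: d


BWT = eeddc$cd


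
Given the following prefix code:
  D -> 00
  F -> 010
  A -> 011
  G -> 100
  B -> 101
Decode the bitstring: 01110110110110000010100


Decoding step by step:
Bits 011 -> A
Bits 101 -> B
Bits 101 -> B
Bits 101 -> B
Bits 100 -> G
Bits 00 -> D
Bits 010 -> F
Bits 100 -> G


Decoded message: ABBBGDFG


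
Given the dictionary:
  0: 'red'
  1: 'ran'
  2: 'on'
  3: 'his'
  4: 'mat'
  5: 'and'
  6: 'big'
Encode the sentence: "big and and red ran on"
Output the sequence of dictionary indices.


Look up each word in the dictionary:
  'big' -> 6
  'and' -> 5
  'and' -> 5
  'red' -> 0
  'ran' -> 1
  'on' -> 2

Encoded: [6, 5, 5, 0, 1, 2]


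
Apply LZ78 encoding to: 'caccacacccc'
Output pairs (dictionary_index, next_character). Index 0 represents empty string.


LZ78 encoding steps:
Dictionary: {0: ''}
Step 1: w='' (idx 0), next='c' -> output (0, 'c'), add 'c' as idx 1
Step 2: w='' (idx 0), next='a' -> output (0, 'a'), add 'a' as idx 2
Step 3: w='c' (idx 1), next='c' -> output (1, 'c'), add 'cc' as idx 3
Step 4: w='a' (idx 2), next='c' -> output (2, 'c'), add 'ac' as idx 4
Step 5: w='ac' (idx 4), next='c' -> output (4, 'c'), add 'acc' as idx 5
Step 6: w='cc' (idx 3), end of input -> output (3, '')


Encoded: [(0, 'c'), (0, 'a'), (1, 'c'), (2, 'c'), (4, 'c'), (3, '')]


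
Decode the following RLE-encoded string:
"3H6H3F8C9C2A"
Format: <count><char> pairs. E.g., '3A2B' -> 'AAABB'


Expanding each <count><char> pair:
  3H -> 'HHH'
  6H -> 'HHHHHH'
  3F -> 'FFF'
  8C -> 'CCCCCCCC'
  9C -> 'CCCCCCCCC'
  2A -> 'AA'

Decoded = HHHHHHHHHFFFCCCCCCCCCCCCCCCCCAA


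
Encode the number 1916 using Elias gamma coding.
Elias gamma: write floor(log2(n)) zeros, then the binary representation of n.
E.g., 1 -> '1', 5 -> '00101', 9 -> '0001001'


num_bits = floor(log2(1916)) + 1 = 11
leading_zeros = num_bits - 1 = 10
binary(1916) = 11101111100

Elias gamma(1916) = '0000000000' + '11101111100' = 000000000011101111100 (21 bits)


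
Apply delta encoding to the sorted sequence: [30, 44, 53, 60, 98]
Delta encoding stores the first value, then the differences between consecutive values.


First value: 30
Deltas:
  44 - 30 = 14
  53 - 44 = 9
  60 - 53 = 7
  98 - 60 = 38


Delta encoded: [30, 14, 9, 7, 38]


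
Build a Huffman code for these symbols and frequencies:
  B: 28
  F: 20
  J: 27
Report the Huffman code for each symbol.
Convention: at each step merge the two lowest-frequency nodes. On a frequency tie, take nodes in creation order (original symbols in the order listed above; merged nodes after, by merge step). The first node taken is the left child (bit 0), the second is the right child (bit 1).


Huffman tree construction:
Step 1: Merge F(20) + J(27) = 47
Step 2: Merge B(28) + (F+J)(47) = 75
Read each symbol's code off the tree from the root (left child = 0, right child = 1).

Codes:
  B: 0 (length 1)
  F: 10 (length 2)
  J: 11 (length 2)
Average code length: 122/75 = 1.6267 bits/symbol


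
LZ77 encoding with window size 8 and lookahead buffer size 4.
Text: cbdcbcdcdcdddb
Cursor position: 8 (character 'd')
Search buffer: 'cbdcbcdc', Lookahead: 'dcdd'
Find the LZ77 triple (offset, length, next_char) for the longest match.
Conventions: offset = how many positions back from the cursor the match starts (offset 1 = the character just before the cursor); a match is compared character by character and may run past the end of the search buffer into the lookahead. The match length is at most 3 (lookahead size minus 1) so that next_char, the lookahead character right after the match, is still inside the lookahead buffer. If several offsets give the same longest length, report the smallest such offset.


Try each offset into the search buffer:
  offset=1 (pos 7, char 'c'): match length 0
  offset=2 (pos 6, char 'd'): match length 3
  offset=3 (pos 5, char 'c'): match length 0
  offset=4 (pos 4, char 'b'): match length 0
  offset=5 (pos 3, char 'c'): match length 0
  offset=6 (pos 2, char 'd'): match length 2
  offset=7 (pos 1, char 'b'): match length 0
  offset=8 (pos 0, char 'c'): match length 0
Longest match has length 3 at offset 2.
next_char = character at position 8 + 3 = 11 -> 'd'

Best match: offset=2, length=3 (matching 'dcd' starting at position 6)
LZ77 triple: (2, 3, 'd')


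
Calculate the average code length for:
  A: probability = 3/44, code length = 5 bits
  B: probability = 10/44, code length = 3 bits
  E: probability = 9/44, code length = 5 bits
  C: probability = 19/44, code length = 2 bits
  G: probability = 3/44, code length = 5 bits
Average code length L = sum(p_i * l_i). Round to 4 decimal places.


Weighted contributions p_i * l_i:
  A: (3/44) * 5 = 15/44
  B: (10/44) * 3 = 30/44
  E: (9/44) * 5 = 45/44
  C: (19/44) * 2 = 38/44
  G: (3/44) * 5 = 15/44
Sum = (15 + 30 + 45 + 38 + 15)/44 = 143/44

L = 143/44 = 3.2500 bits/symbol


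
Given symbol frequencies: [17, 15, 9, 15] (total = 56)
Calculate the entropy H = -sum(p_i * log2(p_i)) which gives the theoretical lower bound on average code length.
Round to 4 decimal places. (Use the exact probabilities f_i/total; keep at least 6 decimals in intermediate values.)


Per-symbol terms -p_i * log2(p_i) with p_i = f_i/56:
  p = 17/56 = 0.303571: log2(p) = -1.719892, -p*log2(p) = 0.522110
  p = 15/56 = 0.267857: log2(p) = -1.900464, -p*log2(p) = 0.509053
  p = 9/56 = 0.160714: log2(p) = -2.637430, -p*log2(p) = 0.423873
  p = 15/56 = 0.267857: log2(p) = -1.900464, -p*log2(p) = 0.509053
H = 0.522110 + 0.509053 + 0.423873 + 0.509053 = 1.964089

H = 1.9641 bits/symbol


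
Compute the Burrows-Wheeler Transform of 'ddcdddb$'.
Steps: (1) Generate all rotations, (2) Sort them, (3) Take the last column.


Rotations (sorted):
  0: $ddcdddb -> last char: b
  1: b$ddcddd -> last char: d
  2: cdddb$dd -> last char: d
  3: db$ddcdd -> last char: d
  4: dcdddb$d -> last char: d
  5: ddb$ddcd -> last char: d
  6: ddcdddb$ -> last char: $
  7: dddb$ddc -> last char: c


BWT = bddddd$c


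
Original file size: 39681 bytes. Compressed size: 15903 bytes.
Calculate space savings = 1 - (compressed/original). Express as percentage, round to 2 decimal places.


ratio = compressed/original = 15903/39681 = 0.400771
savings = 1 - ratio = 1 - 0.400771 = 0.599229
as a percentage: 0.599229 * 100 = 59.92%

Space savings = 1 - 15903/39681 = 59.92%


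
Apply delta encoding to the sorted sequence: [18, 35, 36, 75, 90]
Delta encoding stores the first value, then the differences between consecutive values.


First value: 18
Deltas:
  35 - 18 = 17
  36 - 35 = 1
  75 - 36 = 39
  90 - 75 = 15


Delta encoded: [18, 17, 1, 39, 15]


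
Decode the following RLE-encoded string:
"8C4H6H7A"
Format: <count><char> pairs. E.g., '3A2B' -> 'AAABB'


Expanding each <count><char> pair:
  8C -> 'CCCCCCCC'
  4H -> 'HHHH'
  6H -> 'HHHHHH'
  7A -> 'AAAAAAA'

Decoded = CCCCCCCCHHHHHHHHHHAAAAAAA


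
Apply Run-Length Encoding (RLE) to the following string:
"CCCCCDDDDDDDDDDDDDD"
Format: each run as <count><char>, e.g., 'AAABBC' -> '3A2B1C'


Scanning runs left to right:
  i=0: run of 'C' x 5 -> '5C'
  i=5: run of 'D' x 14 -> '14D'

RLE = 5C14D


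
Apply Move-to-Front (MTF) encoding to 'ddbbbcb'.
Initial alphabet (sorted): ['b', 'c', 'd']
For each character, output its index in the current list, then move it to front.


MTF encoding:
'd': index 2 in ['b', 'c', 'd'] -> ['d', 'b', 'c']
'd': index 0 in ['d', 'b', 'c'] -> ['d', 'b', 'c']
'b': index 1 in ['d', 'b', 'c'] -> ['b', 'd', 'c']
'b': index 0 in ['b', 'd', 'c'] -> ['b', 'd', 'c']
'b': index 0 in ['b', 'd', 'c'] -> ['b', 'd', 'c']
'c': index 2 in ['b', 'd', 'c'] -> ['c', 'b', 'd']
'b': index 1 in ['c', 'b', 'd'] -> ['b', 'c', 'd']


Output: [2, 0, 1, 0, 0, 2, 1]


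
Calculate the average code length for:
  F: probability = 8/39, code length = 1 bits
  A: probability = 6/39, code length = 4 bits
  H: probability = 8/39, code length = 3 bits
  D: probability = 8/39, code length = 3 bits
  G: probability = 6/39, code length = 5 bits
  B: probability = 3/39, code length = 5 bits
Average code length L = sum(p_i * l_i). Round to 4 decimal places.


Weighted contributions p_i * l_i:
  F: (8/39) * 1 = 8/39
  A: (6/39) * 4 = 24/39
  H: (8/39) * 3 = 24/39
  D: (8/39) * 3 = 24/39
  G: (6/39) * 5 = 30/39
  B: (3/39) * 5 = 15/39
Sum = (8 + 24 + 24 + 24 + 30 + 15)/39 = 125/39

L = 125/39 = 3.2051 bits/symbol


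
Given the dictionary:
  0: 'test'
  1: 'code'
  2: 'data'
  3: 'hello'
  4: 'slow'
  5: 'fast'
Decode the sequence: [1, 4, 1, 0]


Look up each index in the dictionary:
  1 -> 'code'
  4 -> 'slow'
  1 -> 'code'
  0 -> 'test'

Decoded: "code slow code test"


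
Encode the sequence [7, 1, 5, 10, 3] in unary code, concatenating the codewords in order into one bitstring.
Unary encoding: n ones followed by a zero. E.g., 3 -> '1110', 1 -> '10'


Encode each number as n ones followed by a terminating 0:
  7 -> 11111110 (8 bits)
  1 -> 10 (2 bits)
  5 -> 111110 (6 bits)
  10 -> 11111111110 (11 bits)
  3 -> 1110 (4 bits)
Total length = 8 + 2 + 6 + 11 + 4 = 31 bits.

Unary([7, 1, 5, 10, 3]) = 1111111010111110111111111101110 (31 bits)


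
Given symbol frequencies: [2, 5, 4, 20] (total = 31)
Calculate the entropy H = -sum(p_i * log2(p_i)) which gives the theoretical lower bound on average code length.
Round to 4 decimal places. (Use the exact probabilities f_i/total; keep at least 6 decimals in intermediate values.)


Per-symbol terms -p_i * log2(p_i) with p_i = f_i/31:
  p = 2/31 = 0.064516: log2(p) = -3.954196, -p*log2(p) = 0.255109
  p = 5/31 = 0.161290: log2(p) = -2.632268, -p*log2(p) = 0.424559
  p = 4/31 = 0.129032: log2(p) = -2.954196, -p*log2(p) = 0.381187
  p = 20/31 = 0.645161: log2(p) = -0.632268, -p*log2(p) = 0.407915
H = 0.255109 + 0.424559 + 0.381187 + 0.407915 = 1.468770

H = 1.4688 bits/symbol


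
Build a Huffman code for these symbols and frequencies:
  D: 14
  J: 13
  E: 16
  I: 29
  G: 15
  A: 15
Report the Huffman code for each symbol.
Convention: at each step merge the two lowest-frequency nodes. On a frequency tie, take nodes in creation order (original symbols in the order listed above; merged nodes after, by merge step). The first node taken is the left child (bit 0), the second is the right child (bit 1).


Huffman tree construction:
Step 1: Merge J(13) + D(14) = 27
Step 2: Merge G(15) + A(15) = 30
Step 3: Merge E(16) + (J+D)(27) = 43
Step 4: Merge I(29) + (G+A)(30) = 59
Step 5: Merge (E+(J+D))(43) + (I+(G+A))(59) = 102
Read each symbol's code off the tree from the root (left child = 0, right child = 1).

Codes:
  D: 011 (length 3)
  J: 010 (length 3)
  E: 00 (length 2)
  I: 10 (length 2)
  G: 110 (length 3)
  A: 111 (length 3)
Average code length: 261/102 = 2.5588 bits/symbol


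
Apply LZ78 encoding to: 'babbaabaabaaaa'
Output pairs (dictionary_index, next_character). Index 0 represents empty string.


LZ78 encoding steps:
Dictionary: {0: ''}
Step 1: w='' (idx 0), next='b' -> output (0, 'b'), add 'b' as idx 1
Step 2: w='' (idx 0), next='a' -> output (0, 'a'), add 'a' as idx 2
Step 3: w='b' (idx 1), next='b' -> output (1, 'b'), add 'bb' as idx 3
Step 4: w='a' (idx 2), next='a' -> output (2, 'a'), add 'aa' as idx 4
Step 5: w='b' (idx 1), next='a' -> output (1, 'a'), add 'ba' as idx 5
Step 6: w='a' (idx 2), next='b' -> output (2, 'b'), add 'ab' as idx 6
Step 7: w='aa' (idx 4), next='a' -> output (4, 'a'), add 'aaa' as idx 7
Step 8: w='a' (idx 2), end of input -> output (2, '')


Encoded: [(0, 'b'), (0, 'a'), (1, 'b'), (2, 'a'), (1, 'a'), (2, 'b'), (4, 'a'), (2, '')]


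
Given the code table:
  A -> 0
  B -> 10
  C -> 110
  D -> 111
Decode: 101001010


Decoding:
10 -> B
10 -> B
0 -> A
10 -> B
10 -> B


Result: BBABB


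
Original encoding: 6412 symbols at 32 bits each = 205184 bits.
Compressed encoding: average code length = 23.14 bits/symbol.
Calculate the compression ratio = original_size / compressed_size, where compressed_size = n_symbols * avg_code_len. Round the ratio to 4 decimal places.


original_size = n_symbols * orig_bits = 6412 * 32 = 205184 bits
compressed_size = n_symbols * avg_code_len = 6412 * 23.14 = 148373.68 bits
ratio = original_size / compressed_size = 205184 / 148373.68 = 1.3829

Compression ratio = 1.3829


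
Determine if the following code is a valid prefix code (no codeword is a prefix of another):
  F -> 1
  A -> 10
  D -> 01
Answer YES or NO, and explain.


Checking each pair (does one codeword prefix another?):
  F='1' vs A='10': prefix -- VIOLATION

NO -- this is NOT a valid prefix code. F (1) is a prefix of A (10).


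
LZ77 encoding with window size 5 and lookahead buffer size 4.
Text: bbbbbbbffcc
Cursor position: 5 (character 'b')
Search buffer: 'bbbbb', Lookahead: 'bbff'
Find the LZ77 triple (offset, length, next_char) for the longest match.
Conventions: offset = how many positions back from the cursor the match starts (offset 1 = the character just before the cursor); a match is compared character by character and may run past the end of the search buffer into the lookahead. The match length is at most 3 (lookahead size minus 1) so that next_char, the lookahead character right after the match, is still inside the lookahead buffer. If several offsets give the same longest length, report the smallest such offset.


Try each offset into the search buffer:
  offset=1 (pos 4, char 'b'): match length 2
  offset=2 (pos 3, char 'b'): match length 2
  offset=3 (pos 2, char 'b'): match length 2
  offset=4 (pos 1, char 'b'): match length 2
  offset=5 (pos 0, char 'b'): match length 2
Longest match has length 2, found at offsets 1, 2, 3, 4, 5; take the smallest, offset 1.
next_char = character at position 5 + 2 = 7 -> 'f'

Best match: offset=1, length=2 (matching 'bb' starting at position 4)
LZ77 triple: (1, 2, 'f')


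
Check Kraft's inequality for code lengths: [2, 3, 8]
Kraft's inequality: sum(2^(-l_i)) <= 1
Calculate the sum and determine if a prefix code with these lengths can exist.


Sum = 2^(-2) + 2^(-3) + 2^(-8)
    = 0.25 + 0.125 + 0.00390625
    = 97/256 = 0.37890625
Since 0.37890625 <= 1, Kraft's inequality IS satisfied.
A prefix code with these lengths CAN exist.

Kraft sum = 0.37890625. Satisfied.


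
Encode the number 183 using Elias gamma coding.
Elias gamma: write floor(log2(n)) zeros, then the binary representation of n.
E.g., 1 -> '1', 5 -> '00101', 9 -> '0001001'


num_bits = floor(log2(183)) + 1 = 8
leading_zeros = num_bits - 1 = 7
binary(183) = 10110111

Elias gamma(183) = '0000000' + '10110111' = 000000010110111 (15 bits)


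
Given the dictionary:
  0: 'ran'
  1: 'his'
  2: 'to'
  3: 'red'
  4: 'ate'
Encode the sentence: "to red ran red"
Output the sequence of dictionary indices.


Look up each word in the dictionary:
  'to' -> 2
  'red' -> 3
  'ran' -> 0
  'red' -> 3

Encoded: [2, 3, 0, 3]


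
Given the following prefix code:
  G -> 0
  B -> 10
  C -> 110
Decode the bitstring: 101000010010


Decoding step by step:
Bits 10 -> B
Bits 10 -> B
Bits 0 -> G
Bits 0 -> G
Bits 0 -> G
Bits 10 -> B
Bits 0 -> G
Bits 10 -> B


Decoded message: BBGGGBGB


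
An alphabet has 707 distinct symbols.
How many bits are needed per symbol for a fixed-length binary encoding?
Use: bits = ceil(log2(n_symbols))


log2(707) = 9.4656
Bracket: 2^9 = 512 < 707 <= 2^10 = 1024
So ceil(log2(707)) = 10

bits = ceil(log2(707)) = ceil(9.4656) = 10 bits


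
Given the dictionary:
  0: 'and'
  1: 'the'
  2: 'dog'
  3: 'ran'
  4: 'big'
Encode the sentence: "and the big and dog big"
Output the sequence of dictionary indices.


Look up each word in the dictionary:
  'and' -> 0
  'the' -> 1
  'big' -> 4
  'and' -> 0
  'dog' -> 2
  'big' -> 4

Encoded: [0, 1, 4, 0, 2, 4]


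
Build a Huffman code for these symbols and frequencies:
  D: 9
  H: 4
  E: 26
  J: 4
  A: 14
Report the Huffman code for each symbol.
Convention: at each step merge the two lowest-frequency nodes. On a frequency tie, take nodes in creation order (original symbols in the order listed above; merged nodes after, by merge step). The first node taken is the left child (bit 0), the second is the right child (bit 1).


Huffman tree construction:
Step 1: Merge H(4) + J(4) = 8
Step 2: Merge (H+J)(8) + D(9) = 17
Step 3: Merge A(14) + ((H+J)+D)(17) = 31
Step 4: Merge E(26) + (A+((H+J)+D))(31) = 57
Read each symbol's code off the tree from the root (left child = 0, right child = 1).

Codes:
  D: 111 (length 3)
  H: 1100 (length 4)
  E: 0 (length 1)
  J: 1101 (length 4)
  A: 10 (length 2)
Average code length: 113/57 = 1.9825 bits/symbol
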